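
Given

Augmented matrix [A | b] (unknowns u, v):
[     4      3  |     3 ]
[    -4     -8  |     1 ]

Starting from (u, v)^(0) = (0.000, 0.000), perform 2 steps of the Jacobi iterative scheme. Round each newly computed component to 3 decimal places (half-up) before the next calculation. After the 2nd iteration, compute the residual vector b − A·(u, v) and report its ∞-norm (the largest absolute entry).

Iteration 1:
  u = (3 - (3)·0.000) / (4) = 0.750
  v = (1 - (-4)·0.000) / (-8) = -0.125
Iteration 2:
  u = (3 - (3)·-0.125) / (4) = 0.844
  v = (1 - (-4)·0.750) / (-8) = -0.500
Residual b − A·x = (1.124, 0.376); ∞-norm = 1.124

1.124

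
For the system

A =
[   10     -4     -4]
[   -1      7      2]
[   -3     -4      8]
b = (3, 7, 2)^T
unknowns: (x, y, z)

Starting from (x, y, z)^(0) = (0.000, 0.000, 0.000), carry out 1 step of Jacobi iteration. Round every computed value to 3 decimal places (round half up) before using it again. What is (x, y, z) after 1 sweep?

Iteration 1:
  x = (3 - (-4)·0.000 - (-4)·0.000) / (10) = 0.300
  y = (7 - (-1)·0.000 - (2)·0.000) / (7) = 1.000
  z = (2 - (-3)·0.000 - (-4)·0.000) / (8) = 0.250

(0.300, 1.000, 0.250)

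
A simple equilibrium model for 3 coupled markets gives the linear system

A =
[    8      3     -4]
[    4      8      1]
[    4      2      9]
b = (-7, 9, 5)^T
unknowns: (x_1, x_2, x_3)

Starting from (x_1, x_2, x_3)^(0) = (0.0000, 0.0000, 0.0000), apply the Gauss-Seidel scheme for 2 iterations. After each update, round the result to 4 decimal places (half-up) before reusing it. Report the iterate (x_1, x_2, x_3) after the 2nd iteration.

Iteration 1:
  x_1 = (-7 - (3)·0.0000 - (-4)·0.0000) / (8) = -0.8750
  x_2 = (9 - (4)·-0.8750 - (1)·0.0000) / (8) = 1.5625
  x_3 = (5 - (4)·-0.8750 - (2)·1.5625) / (9) = 0.5972
Iteration 2:
  x_1 = (-7 - (3)·1.5625 - (-4)·0.5972) / (8) = -1.1623
  x_2 = (9 - (4)·-1.1623 - (1)·0.5972) / (8) = 1.6315
  x_3 = (5 - (4)·-1.1623 - (2)·1.6315) / (9) = 0.7096

(-1.1623, 1.6315, 0.7096)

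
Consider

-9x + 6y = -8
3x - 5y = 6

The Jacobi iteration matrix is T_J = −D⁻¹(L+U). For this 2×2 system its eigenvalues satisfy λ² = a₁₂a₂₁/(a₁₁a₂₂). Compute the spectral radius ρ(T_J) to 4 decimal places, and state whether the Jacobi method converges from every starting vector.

0.6325

a₁₂a₂₁/(a₁₁a₂₂) = (6)·(3) / ((-9)·(-5)) = 0.400000
ρ = √|0.400000| = √0.400000 = 0.6325
ρ < 1, so Jacobi converges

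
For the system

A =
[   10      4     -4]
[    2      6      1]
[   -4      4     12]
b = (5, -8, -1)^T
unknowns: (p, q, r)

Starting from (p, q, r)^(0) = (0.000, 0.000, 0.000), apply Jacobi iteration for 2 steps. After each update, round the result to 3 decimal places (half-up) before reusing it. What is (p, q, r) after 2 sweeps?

(1.000, -1.486, 0.528)

Iteration 1:
  p = (5 - (4)·0.000 - (-4)·0.000) / (10) = 0.500
  q = (-8 - (2)·0.000 - (1)·0.000) / (6) = -1.333
  r = (-1 - (-4)·0.000 - (4)·0.000) / (12) = -0.083
Iteration 2:
  p = (5 - (4)·-1.333 - (-4)·-0.083) / (10) = 1.000
  q = (-8 - (2)·0.500 - (1)·-0.083) / (6) = -1.486
  r = (-1 - (-4)·0.500 - (4)·-1.333) / (12) = 0.528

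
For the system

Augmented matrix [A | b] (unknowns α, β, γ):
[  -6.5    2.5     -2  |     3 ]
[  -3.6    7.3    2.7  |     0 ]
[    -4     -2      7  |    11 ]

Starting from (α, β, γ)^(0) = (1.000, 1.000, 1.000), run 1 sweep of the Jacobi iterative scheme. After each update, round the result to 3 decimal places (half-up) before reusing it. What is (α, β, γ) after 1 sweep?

(-0.385, 0.123, 2.429)

Iteration 1:
  α = (3 - (2.5)·1.000 - (-2)·1.000) / (-6.5) = -0.385
  β = (0 - (-3.6)·1.000 - (2.7)·1.000) / (7.3) = 0.123
  γ = (11 - (-4)·1.000 - (-2)·1.000) / (7) = 2.429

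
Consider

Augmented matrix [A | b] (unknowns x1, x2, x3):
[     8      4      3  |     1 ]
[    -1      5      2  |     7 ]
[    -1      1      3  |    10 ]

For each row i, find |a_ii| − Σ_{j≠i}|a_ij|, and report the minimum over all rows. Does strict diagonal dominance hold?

1

row 1: |8| − (4+3) = 1
row 2: |5| − (1+2) = 2
row 3: |3| − (1+1) = 1
minimum over rows = 1 → strictly diagonally dominant (convergence guaranteed)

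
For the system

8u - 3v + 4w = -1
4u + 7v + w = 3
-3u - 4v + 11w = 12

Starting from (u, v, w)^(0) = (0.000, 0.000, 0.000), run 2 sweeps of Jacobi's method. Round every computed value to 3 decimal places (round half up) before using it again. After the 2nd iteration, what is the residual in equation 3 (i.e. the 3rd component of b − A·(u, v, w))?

-1.497

Iteration 1:
  u = (-1 - (-3)·0.000 - (4)·0.000) / (8) = -0.125
  v = (3 - (4)·0.000 - (1)·0.000) / (7) = 0.429
  w = (12 - (-3)·0.000 - (-4)·0.000) / (11) = 1.091
Iteration 2:
  u = (-1 - (-3)·0.429 - (4)·1.091) / (8) = -0.510
  v = (3 - (4)·-0.125 - (1)·1.091) / (7) = 0.344
  w = (12 - (-3)·-0.125 - (-4)·0.429) / (11) = 1.213
Residual b − A·x = (-0.740, 1.419, -1.497)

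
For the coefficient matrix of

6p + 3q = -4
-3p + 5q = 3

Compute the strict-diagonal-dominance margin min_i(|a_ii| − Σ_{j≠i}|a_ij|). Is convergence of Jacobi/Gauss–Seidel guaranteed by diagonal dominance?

row 1: |6| − (3) = 3
row 2: |5| − (3) = 2
minimum over rows = 2 → strictly diagonally dominant (convergence guaranteed)

2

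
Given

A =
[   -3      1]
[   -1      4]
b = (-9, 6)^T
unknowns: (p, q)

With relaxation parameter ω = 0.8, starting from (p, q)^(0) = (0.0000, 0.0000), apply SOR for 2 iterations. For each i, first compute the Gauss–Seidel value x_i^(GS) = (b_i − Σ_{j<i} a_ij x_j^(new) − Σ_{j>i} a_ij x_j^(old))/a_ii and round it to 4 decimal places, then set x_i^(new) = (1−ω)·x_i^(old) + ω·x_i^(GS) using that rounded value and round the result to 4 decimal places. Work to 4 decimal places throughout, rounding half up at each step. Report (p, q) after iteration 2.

Iteration 1:
  p: GS value = (-9 - (1)·0.0000) / (-3) = 3.0000;  p ← (1−ω)·0.0000 + ω·3.0000 = 2.4000
  q: GS value = (6 - (-1)·2.4000) / (4) = 2.1000;  q ← (1−ω)·0.0000 + ω·2.1000 = 1.6800
Iteration 2:
  p: GS value = (-9 - (1)·1.6800) / (-3) = 3.5600;  p ← (1−ω)·2.4000 + ω·3.5600 = 3.3280
  q: GS value = (6 - (-1)·3.3280) / (4) = 2.3320;  q ← (1−ω)·1.6800 + ω·2.3320 = 2.2016

(3.3280, 2.2016)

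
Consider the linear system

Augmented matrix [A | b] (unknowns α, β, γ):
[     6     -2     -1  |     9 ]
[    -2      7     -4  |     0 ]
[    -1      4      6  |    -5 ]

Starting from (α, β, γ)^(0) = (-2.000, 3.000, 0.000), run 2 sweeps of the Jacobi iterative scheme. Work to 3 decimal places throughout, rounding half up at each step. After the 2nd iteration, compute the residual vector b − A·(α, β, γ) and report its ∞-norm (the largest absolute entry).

Iteration 1:
  α = (9 - (-2)·3.000 - (-1)·0.000) / (6) = 2.500
  β = (0 - (-2)·-2.000 - (-4)·0.000) / (7) = -0.571
  γ = (-5 - (-1)·-2.000 - (4)·3.000) / (6) = -3.167
Iteration 2:
  α = (9 - (-2)·-0.571 - (-1)·-3.167) / (6) = 0.782
  β = (0 - (-2)·2.500 - (-4)·-3.167) / (7) = -1.095
  γ = (-5 - (-1)·2.500 - (4)·-0.571) / (6) = -0.036
Residual b − A·x = (2.082, 9.085, 0.378); ∞-norm = 9.085

9.085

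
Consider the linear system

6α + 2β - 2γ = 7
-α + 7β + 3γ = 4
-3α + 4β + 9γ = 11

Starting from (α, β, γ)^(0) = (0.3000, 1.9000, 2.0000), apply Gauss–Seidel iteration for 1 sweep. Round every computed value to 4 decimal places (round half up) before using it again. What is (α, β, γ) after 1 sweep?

Iteration 1:
  α = (7 - (2)·1.9000 - (-2)·2.0000) / (6) = 1.2000
  β = (4 - (-1)·1.2000 - (3)·2.0000) / (7) = -0.1143
  γ = (11 - (-3)·1.2000 - (4)·-0.1143) / (9) = 1.6730

(1.2000, -0.1143, 1.6730)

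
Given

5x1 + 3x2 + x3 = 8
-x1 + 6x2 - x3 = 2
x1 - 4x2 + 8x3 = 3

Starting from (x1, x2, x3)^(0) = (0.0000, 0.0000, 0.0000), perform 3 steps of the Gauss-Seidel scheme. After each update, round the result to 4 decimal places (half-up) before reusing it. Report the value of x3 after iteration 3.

0.5390

Iteration 1:
  x1 = (8 - (3)·0.0000 - (1)·0.0000) / (5) = 1.6000
  x2 = (2 - (-1)·1.6000 - (-1)·0.0000) / (6) = 0.6000
  x3 = (3 - (1)·1.6000 - (-4)·0.6000) / (8) = 0.4750
Iteration 2:
  x1 = (8 - (3)·0.6000 - (1)·0.4750) / (5) = 1.1450
  x2 = (2 - (-1)·1.1450 - (-1)·0.4750) / (6) = 0.6033
  x3 = (3 - (1)·1.1450 - (-4)·0.6033) / (8) = 0.5335
Iteration 3:
  x1 = (8 - (3)·0.6033 - (1)·0.5335) / (5) = 1.1313
  x2 = (2 - (-1)·1.1313 - (-1)·0.5335) / (6) = 0.6108
  x3 = (3 - (1)·1.1313 - (-4)·0.6108) / (8) = 0.5390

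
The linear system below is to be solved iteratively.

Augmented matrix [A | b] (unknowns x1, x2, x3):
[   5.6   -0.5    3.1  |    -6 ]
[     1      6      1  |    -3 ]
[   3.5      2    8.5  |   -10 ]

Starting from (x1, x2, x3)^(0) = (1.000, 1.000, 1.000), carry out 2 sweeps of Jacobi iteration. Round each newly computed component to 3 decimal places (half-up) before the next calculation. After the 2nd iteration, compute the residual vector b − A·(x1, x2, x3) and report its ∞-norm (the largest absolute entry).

6.686

Iteration 1:
  x1 = (-6 - (-0.5)·1.000 - (3.1)·1.000) / (5.6) = -1.536
  x2 = (-3 - (1)·1.000 - (1)·1.000) / (6) = -0.833
  x3 = (-10 - (3.5)·1.000 - (2)·1.000) / (8.5) = -1.824
Iteration 2:
  x1 = (-6 - (-0.5)·-0.833 - (3.1)·-1.824) / (5.6) = -0.136
  x2 = (-3 - (1)·-1.536 - (1)·-1.824) / (6) = 0.060
  x3 = (-10 - (3.5)·-1.536 - (2)·-0.833) / (8.5) = -0.348
Residual b − A·x = (-4.130, -2.876, -6.686); ∞-norm = 6.686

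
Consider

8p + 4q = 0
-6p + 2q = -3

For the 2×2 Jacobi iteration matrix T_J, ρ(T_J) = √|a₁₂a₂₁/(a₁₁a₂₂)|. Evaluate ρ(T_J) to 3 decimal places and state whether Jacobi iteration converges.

a₁₂a₂₁/(a₁₁a₂₂) = (4)·(-6) / ((8)·(2)) = -1.500000
ρ = √|-1.500000| = √1.500000 = 1.225
ρ > 1, so Jacobi diverges

1.225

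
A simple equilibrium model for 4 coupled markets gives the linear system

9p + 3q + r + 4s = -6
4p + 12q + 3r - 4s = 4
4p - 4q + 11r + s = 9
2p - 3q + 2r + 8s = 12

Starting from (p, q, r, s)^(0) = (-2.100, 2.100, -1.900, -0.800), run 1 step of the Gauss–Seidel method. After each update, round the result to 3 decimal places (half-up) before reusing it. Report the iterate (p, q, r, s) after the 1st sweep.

Iteration 1:
  p = (-6 - (3)·2.100 - (1)·-1.900 - (4)·-0.800) / (9) = -0.800
  q = (4 - (4)·-0.800 - (3)·-1.900 - (-4)·-0.800) / (12) = 0.808
  r = (9 - (4)·-0.800 - (-4)·0.808 - (1)·-0.800) / (11) = 1.476
  s = (12 - (2)·-0.800 - (-3)·0.808 - (2)·1.476) / (8) = 1.634

(-0.800, 0.808, 1.476, 1.634)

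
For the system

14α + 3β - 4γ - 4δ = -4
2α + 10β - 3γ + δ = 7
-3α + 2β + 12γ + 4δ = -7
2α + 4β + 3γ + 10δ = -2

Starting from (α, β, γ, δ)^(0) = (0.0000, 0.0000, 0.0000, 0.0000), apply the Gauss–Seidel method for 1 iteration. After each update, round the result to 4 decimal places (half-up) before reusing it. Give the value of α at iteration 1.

-0.2857

Iteration 1:
  α = (-4 - (3)·0.0000 - (-4)·0.0000 - (-4)·0.0000) / (14) = -0.2857
  β = (7 - (2)·-0.2857 - (-3)·0.0000 - (1)·0.0000) / (10) = 0.7571
  γ = (-7 - (-3)·-0.2857 - (2)·0.7571 - (4)·0.0000) / (12) = -0.7809
  δ = (-2 - (2)·-0.2857 - (4)·0.7571 - (3)·-0.7809) / (10) = -0.2114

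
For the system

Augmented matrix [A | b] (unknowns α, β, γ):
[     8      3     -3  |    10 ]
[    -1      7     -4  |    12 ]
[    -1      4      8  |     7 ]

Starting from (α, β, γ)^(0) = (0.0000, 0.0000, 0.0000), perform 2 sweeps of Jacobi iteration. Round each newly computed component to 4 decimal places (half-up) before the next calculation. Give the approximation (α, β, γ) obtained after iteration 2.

(0.9353, 2.3929, 0.1741)

Iteration 1:
  α = (10 - (3)·0.0000 - (-3)·0.0000) / (8) = 1.2500
  β = (12 - (-1)·0.0000 - (-4)·0.0000) / (7) = 1.7143
  γ = (7 - (-1)·0.0000 - (4)·0.0000) / (8) = 0.8750
Iteration 2:
  α = (10 - (3)·1.7143 - (-3)·0.8750) / (8) = 0.9353
  β = (12 - (-1)·1.2500 - (-4)·0.8750) / (7) = 2.3929
  γ = (7 - (-1)·1.2500 - (4)·1.7143) / (8) = 0.1741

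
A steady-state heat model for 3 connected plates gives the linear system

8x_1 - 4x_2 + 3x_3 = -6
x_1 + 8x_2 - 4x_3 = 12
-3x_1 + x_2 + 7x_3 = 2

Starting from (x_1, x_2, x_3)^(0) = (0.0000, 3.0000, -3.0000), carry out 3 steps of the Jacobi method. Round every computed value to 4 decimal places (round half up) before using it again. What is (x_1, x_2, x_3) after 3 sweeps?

Iteration 1:
  x_1 = (-6 - (-4)·3.0000 - (3)·-3.0000) / (8) = 1.8750
  x_2 = (12 - (1)·0.0000 - (-4)·-3.0000) / (8) = 0.0000
  x_3 = (2 - (-3)·0.0000 - (1)·3.0000) / (7) = -0.1429
Iteration 2:
  x_1 = (-6 - (-4)·0.0000 - (3)·-0.1429) / (8) = -0.6964
  x_2 = (12 - (1)·1.8750 - (-4)·-0.1429) / (8) = 1.1942
  x_3 = (2 - (-3)·1.8750 - (1)·0.0000) / (7) = 1.0893
Iteration 3:
  x_1 = (-6 - (-4)·1.1942 - (3)·1.0893) / (8) = -0.5614
  x_2 = (12 - (1)·-0.6964 - (-4)·1.0893) / (8) = 2.1317
  x_3 = (2 - (-3)·-0.6964 - (1)·1.1942) / (7) = -0.1833

(-0.5614, 2.1317, -0.1833)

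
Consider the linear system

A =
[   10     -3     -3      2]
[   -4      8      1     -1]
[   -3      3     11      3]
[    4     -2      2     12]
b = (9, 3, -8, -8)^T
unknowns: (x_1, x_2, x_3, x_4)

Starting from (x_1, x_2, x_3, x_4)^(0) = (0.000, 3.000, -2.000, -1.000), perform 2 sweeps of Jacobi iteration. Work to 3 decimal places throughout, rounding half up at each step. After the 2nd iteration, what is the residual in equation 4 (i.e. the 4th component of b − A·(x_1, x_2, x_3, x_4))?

Iteration 1:
  x_1 = (9 - (-3)·3.000 - (-3)·-2.000 - (2)·-1.000) / (10) = 1.400
  x_2 = (3 - (-4)·0.000 - (1)·-2.000 - (-1)·-1.000) / (8) = 0.500
  x_3 = (-8 - (-3)·0.000 - (3)·3.000 - (3)·-1.000) / (11) = -1.273
  x_4 = (-8 - (4)·0.000 - (-2)·3.000 - (2)·-2.000) / (12) = 0.167
Iteration 2:
  x_1 = (9 - (-3)·0.500 - (-3)·-1.273 - (2)·0.167) / (10) = 0.635
  x_2 = (3 - (-4)·1.400 - (1)·-1.273 - (-1)·0.167) / (8) = 1.255
  x_3 = (-8 - (-3)·1.400 - (3)·0.500 - (3)·0.167) / (11) = -0.527
  x_4 = (-8 - (4)·1.400 - (-2)·0.500 - (2)·-1.273) / (12) = -0.838
Residual b − A·x = (6.510, -4.811, -1.549, 3.080)

3.080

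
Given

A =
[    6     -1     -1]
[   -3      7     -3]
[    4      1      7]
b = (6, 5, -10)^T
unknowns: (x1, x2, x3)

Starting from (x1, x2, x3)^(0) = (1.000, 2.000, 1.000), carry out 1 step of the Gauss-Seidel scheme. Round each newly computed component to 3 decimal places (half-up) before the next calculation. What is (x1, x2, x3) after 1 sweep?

(1.500, 1.786, -2.541)

Iteration 1:
  x1 = (6 - (-1)·2.000 - (-1)·1.000) / (6) = 1.500
  x2 = (5 - (-3)·1.500 - (-3)·1.000) / (7) = 1.786
  x3 = (-10 - (4)·1.500 - (1)·1.786) / (7) = -2.541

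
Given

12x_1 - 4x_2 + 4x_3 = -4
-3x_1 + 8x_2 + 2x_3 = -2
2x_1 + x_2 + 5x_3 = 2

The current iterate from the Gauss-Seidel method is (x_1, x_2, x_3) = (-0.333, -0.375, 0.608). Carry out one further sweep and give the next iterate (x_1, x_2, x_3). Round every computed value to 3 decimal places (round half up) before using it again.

(-0.661, -0.650, 0.794)

One sweep:
  x_1 = (-4 - (-4)·-0.375 - (4)·0.608) / (12) = -0.661
  x_2 = (-2 - (-3)·-0.661 - (2)·0.608) / (8) = -0.650
  x_3 = (2 - (2)·-0.661 - (1)·-0.650) / (5) = 0.794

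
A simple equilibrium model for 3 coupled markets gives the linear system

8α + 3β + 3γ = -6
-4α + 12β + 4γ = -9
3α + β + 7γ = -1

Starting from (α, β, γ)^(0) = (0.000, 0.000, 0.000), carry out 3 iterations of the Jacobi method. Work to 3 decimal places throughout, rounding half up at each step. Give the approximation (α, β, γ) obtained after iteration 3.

(-0.500, -0.984, 0.171)

Iteration 1:
  α = (-6 - (3)·0.000 - (3)·0.000) / (8) = -0.750
  β = (-9 - (-4)·0.000 - (4)·0.000) / (12) = -0.750
  γ = (-1 - (3)·0.000 - (1)·0.000) / (7) = -0.143
Iteration 2:
  α = (-6 - (3)·-0.750 - (3)·-0.143) / (8) = -0.415
  β = (-9 - (-4)·-0.750 - (4)·-0.143) / (12) = -0.952
  γ = (-1 - (3)·-0.750 - (1)·-0.750) / (7) = 0.286
Iteration 3:
  α = (-6 - (3)·-0.952 - (3)·0.286) / (8) = -0.500
  β = (-9 - (-4)·-0.415 - (4)·0.286) / (12) = -0.984
  γ = (-1 - (3)·-0.415 - (1)·-0.952) / (7) = 0.171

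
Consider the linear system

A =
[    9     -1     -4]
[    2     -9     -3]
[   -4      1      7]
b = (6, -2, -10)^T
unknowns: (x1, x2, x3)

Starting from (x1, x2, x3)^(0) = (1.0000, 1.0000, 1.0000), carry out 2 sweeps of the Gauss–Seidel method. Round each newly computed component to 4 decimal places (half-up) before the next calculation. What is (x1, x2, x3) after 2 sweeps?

(0.3498, 0.5510, -1.3074)

Iteration 1:
  x1 = (6 - (-1)·1.0000 - (-4)·1.0000) / (9) = 1.2222
  x2 = (-2 - (2)·1.2222 - (-3)·1.0000) / (-9) = 0.1605
  x3 = (-10 - (-4)·1.2222 - (1)·0.1605) / (7) = -0.7531
Iteration 2:
  x1 = (6 - (-1)·0.1605 - (-4)·-0.7531) / (9) = 0.3498
  x2 = (-2 - (2)·0.3498 - (-3)·-0.7531) / (-9) = 0.5510
  x3 = (-10 - (-4)·0.3498 - (1)·0.5510) / (7) = -1.3074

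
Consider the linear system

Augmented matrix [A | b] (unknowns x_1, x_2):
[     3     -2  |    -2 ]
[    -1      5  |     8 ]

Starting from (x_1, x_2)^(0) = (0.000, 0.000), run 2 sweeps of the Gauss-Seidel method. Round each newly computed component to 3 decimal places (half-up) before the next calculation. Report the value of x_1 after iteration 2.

Iteration 1:
  x_1 = (-2 - (-2)·0.000) / (3) = -0.667
  x_2 = (8 - (-1)·-0.667) / (5) = 1.467
Iteration 2:
  x_1 = (-2 - (-2)·1.467) / (3) = 0.311
  x_2 = (8 - (-1)·0.311) / (5) = 1.662

0.311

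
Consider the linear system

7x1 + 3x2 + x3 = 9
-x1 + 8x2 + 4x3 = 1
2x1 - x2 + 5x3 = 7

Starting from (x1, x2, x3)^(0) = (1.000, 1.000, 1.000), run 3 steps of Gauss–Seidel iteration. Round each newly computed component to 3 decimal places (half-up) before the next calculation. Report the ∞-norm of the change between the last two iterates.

Iteration 1:
  x1 = (9 - (3)·1.000 - (1)·1.000) / (7) = 0.714
  x2 = (1 - (-1)·0.714 - (4)·1.000) / (8) = -0.286
  x3 = (7 - (2)·0.714 - (-1)·-0.286) / (5) = 1.057
Iteration 2:
  x1 = (9 - (3)·-0.286 - (1)·1.057) / (7) = 1.257
  x2 = (1 - (-1)·1.257 - (4)·1.057) / (8) = -0.246
  x3 = (7 - (2)·1.257 - (-1)·-0.246) / (5) = 0.848
Iteration 3:
  x1 = (9 - (3)·-0.246 - (1)·0.848) / (7) = 1.270
  x2 = (1 - (-1)·1.270 - (4)·0.848) / (8) = -0.140
  x3 = (7 - (2)·1.270 - (-1)·-0.140) / (5) = 0.864
Change: (0.013, 0.106, 0.016) → max |·| = 0.106

0.106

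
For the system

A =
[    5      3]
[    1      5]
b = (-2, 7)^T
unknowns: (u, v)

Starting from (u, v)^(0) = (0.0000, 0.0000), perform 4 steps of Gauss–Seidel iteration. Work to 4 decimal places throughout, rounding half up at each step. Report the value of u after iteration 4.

Iteration 1:
  u = (-2 - (3)·0.0000) / (5) = -0.4000
  v = (7 - (1)·-0.4000) / (5) = 1.4800
Iteration 2:
  u = (-2 - (3)·1.4800) / (5) = -1.2880
  v = (7 - (1)·-1.2880) / (5) = 1.6576
Iteration 3:
  u = (-2 - (3)·1.6576) / (5) = -1.3946
  v = (7 - (1)·-1.3946) / (5) = 1.6789
Iteration 4:
  u = (-2 - (3)·1.6789) / (5) = -1.4073
  v = (7 - (1)·-1.4073) / (5) = 1.6815

-1.4073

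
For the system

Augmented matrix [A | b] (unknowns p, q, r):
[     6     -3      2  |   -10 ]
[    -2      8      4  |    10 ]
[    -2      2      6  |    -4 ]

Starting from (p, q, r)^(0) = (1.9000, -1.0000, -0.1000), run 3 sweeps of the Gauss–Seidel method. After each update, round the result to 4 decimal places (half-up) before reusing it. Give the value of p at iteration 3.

-0.2123

Iteration 1:
  p = (-10 - (-3)·-1.0000 - (2)·-0.1000) / (6) = -2.1333
  q = (10 - (-2)·-2.1333 - (4)·-0.1000) / (8) = 0.7667
  r = (-4 - (-2)·-2.1333 - (2)·0.7667) / (6) = -1.6333
Iteration 2:
  p = (-10 - (-3)·0.7667 - (2)·-1.6333) / (6) = -0.7389
  q = (10 - (-2)·-0.7389 - (4)·-1.6333) / (8) = 1.8819
  r = (-4 - (-2)·-0.7389 - (2)·1.8819) / (6) = -1.5403
Iteration 3:
  p = (-10 - (-3)·1.8819 - (2)·-1.5403) / (6) = -0.2123
  q = (10 - (-2)·-0.2123 - (4)·-1.5403) / (8) = 1.9671
  r = (-4 - (-2)·-0.2123 - (2)·1.9671) / (6) = -1.3931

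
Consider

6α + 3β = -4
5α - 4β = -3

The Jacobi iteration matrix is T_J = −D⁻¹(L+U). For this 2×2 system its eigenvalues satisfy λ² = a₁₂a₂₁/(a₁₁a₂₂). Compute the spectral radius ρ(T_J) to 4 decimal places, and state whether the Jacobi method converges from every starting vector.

a₁₂a₂₁/(a₁₁a₂₂) = (3)·(5) / ((6)·(-4)) = -0.625000
ρ = √|-0.625000| = √0.625000 = 0.7906
ρ < 1, so Jacobi converges

0.7906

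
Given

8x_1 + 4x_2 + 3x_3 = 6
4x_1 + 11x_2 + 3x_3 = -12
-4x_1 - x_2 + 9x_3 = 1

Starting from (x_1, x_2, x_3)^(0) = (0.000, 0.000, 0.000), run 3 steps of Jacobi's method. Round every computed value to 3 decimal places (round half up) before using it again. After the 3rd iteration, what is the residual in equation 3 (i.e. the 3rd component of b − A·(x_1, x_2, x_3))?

Iteration 1:
  x_1 = (6 - (4)·0.000 - (3)·0.000) / (8) = 0.750
  x_2 = (-12 - (4)·0.000 - (3)·0.000) / (11) = -1.091
  x_3 = (1 - (-4)·0.000 - (-1)·0.000) / (9) = 0.111
Iteration 2:
  x_1 = (6 - (4)·-1.091 - (3)·0.111) / (8) = 1.254
  x_2 = (-12 - (4)·0.750 - (3)·0.111) / (11) = -1.394
  x_3 = (1 - (-4)·0.750 - (-1)·-1.091) / (9) = 0.323
Iteration 3:
  x_1 = (6 - (4)·-1.394 - (3)·0.323) / (8) = 1.326
  x_2 = (-12 - (4)·1.254 - (3)·0.323) / (11) = -1.635
  x_3 = (1 - (-4)·1.254 - (-1)·-1.394) / (9) = 0.514
Residual b − A·x = (0.390, -0.861, 0.043)

0.043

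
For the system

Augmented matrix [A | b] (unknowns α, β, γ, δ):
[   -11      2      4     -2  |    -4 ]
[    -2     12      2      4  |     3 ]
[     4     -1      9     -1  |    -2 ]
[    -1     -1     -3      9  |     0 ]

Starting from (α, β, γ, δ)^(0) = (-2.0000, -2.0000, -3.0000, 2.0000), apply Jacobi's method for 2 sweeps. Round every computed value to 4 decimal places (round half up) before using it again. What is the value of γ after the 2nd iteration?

0.2360

Iteration 1:
  α = (-4 - (2)·-2.0000 - (4)·-3.0000 - (-2)·2.0000) / (-11) = -1.4545
  β = (3 - (-2)·-2.0000 - (2)·-3.0000 - (4)·2.0000) / (12) = -0.2500
  γ = (-2 - (4)·-2.0000 - (-1)·-2.0000 - (-1)·2.0000) / (9) = 0.6667
  δ = (0 - (-1)·-2.0000 - (-1)·-2.0000 - (-3)·-3.0000) / (9) = -1.4444
Iteration 2:
  α = (-4 - (2)·-0.2500 - (4)·0.6667 - (-2)·-1.4444) / (-11) = 0.8232
  β = (3 - (-2)·-1.4545 - (2)·0.6667 - (4)·-1.4444) / (12) = 0.3779
  γ = (-2 - (4)·-1.4545 - (-1)·-0.2500 - (-1)·-1.4444) / (9) = 0.2360
  δ = (0 - (-1)·-1.4545 - (-1)·-0.2500 - (-3)·0.6667) / (9) = 0.0328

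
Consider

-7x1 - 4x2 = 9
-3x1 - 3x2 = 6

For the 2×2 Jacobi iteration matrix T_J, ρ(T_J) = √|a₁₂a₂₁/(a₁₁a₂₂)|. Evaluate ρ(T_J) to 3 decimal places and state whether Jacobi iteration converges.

a₁₂a₂₁/(a₁₁a₂₂) = (-4)·(-3) / ((-7)·(-3)) = 0.571429
ρ = √|0.571429| = √0.571429 = 0.756
ρ < 1, so Jacobi converges

0.756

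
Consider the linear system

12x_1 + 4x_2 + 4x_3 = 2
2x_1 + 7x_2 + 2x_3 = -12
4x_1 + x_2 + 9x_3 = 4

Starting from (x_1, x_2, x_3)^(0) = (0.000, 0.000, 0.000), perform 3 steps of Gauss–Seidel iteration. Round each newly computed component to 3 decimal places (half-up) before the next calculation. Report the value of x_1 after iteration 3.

0.706

Iteration 1:
  x_1 = (2 - (4)·0.000 - (4)·0.000) / (12) = 0.167
  x_2 = (-12 - (2)·0.167 - (2)·0.000) / (7) = -1.762
  x_3 = (4 - (4)·0.167 - (1)·-1.762) / (9) = 0.566
Iteration 2:
  x_1 = (2 - (4)·-1.762 - (4)·0.566) / (12) = 0.565
  x_2 = (-12 - (2)·0.565 - (2)·0.566) / (7) = -2.037
  x_3 = (4 - (4)·0.565 - (1)·-2.037) / (9) = 0.420
Iteration 3:
  x_1 = (2 - (4)·-2.037 - (4)·0.420) / (12) = 0.706
  x_2 = (-12 - (2)·0.706 - (2)·0.420) / (7) = -2.036
  x_3 = (4 - (4)·0.706 - (1)·-2.036) / (9) = 0.357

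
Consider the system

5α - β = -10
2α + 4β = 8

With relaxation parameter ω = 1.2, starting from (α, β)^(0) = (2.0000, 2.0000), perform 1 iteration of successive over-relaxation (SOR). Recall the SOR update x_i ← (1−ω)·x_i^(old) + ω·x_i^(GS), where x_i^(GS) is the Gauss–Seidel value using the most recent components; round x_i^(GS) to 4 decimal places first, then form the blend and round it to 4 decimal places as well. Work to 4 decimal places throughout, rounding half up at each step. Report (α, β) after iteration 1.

(-2.3200, 3.3920)

Iteration 1:
  α: GS value = (-10 - (-1)·2.0000) / (5) = -1.6000;  α ← (1−ω)·2.0000 + ω·-1.6000 = -2.3200
  β: GS value = (8 - (2)·-2.3200) / (4) = 3.1600;  β ← (1−ω)·2.0000 + ω·3.1600 = 3.3920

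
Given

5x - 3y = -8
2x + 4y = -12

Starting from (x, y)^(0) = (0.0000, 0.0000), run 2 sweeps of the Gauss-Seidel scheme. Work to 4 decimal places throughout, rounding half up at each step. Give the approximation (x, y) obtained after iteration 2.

(-2.9200, -1.5400)

Iteration 1:
  x = (-8 - (-3)·0.0000) / (5) = -1.6000
  y = (-12 - (2)·-1.6000) / (4) = -2.2000
Iteration 2:
  x = (-8 - (-3)·-2.2000) / (5) = -2.9200
  y = (-12 - (2)·-2.9200) / (4) = -1.5400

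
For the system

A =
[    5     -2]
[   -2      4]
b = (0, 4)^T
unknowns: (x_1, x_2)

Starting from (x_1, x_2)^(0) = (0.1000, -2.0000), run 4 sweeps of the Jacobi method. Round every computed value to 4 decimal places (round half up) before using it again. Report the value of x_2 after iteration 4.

Iteration 1:
  x_1 = (0 - (-2)·-2.0000) / (5) = -0.8000
  x_2 = (4 - (-2)·0.1000) / (4) = 1.0500
Iteration 2:
  x_1 = (0 - (-2)·1.0500) / (5) = 0.4200
  x_2 = (4 - (-2)·-0.8000) / (4) = 0.6000
Iteration 3:
  x_1 = (0 - (-2)·0.6000) / (5) = 0.2400
  x_2 = (4 - (-2)·0.4200) / (4) = 1.2100
Iteration 4:
  x_1 = (0 - (-2)·1.2100) / (5) = 0.4840
  x_2 = (4 - (-2)·0.2400) / (4) = 1.1200

1.1200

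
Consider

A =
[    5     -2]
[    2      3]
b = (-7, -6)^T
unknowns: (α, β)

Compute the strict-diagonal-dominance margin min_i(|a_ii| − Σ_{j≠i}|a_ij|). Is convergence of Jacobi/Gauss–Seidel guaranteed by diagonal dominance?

1

row 1: |5| − (2) = 3
row 2: |3| − (2) = 1
minimum over rows = 1 → strictly diagonally dominant (convergence guaranteed)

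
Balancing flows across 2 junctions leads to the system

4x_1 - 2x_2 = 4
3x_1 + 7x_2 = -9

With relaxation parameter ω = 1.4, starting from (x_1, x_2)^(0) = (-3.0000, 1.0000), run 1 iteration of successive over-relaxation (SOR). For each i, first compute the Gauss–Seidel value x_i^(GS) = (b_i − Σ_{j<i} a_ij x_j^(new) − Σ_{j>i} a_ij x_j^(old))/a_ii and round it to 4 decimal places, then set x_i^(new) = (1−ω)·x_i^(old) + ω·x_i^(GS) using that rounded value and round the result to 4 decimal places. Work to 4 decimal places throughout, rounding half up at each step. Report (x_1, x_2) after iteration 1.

Iteration 1:
  x_1: GS value = (4 - (-2)·1.0000) / (4) = 1.5000;  x_1 ← (1−ω)·-3.0000 + ω·1.5000 = 3.3000
  x_2: GS value = (-9 - (3)·3.3000) / (7) = -2.7000;  x_2 ← (1−ω)·1.0000 + ω·-2.7000 = -4.1800

(3.3000, -4.1800)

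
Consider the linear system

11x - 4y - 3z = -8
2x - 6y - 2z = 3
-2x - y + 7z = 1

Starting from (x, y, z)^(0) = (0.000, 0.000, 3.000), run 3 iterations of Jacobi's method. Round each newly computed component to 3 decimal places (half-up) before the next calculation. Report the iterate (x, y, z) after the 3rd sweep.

Iteration 1:
  x = (-8 - (-4)·0.000 - (-3)·3.000) / (11) = 0.091
  y = (3 - (2)·0.000 - (-2)·3.000) / (-6) = -1.500
  z = (1 - (-2)·0.000 - (-1)·0.000) / (7) = 0.143
Iteration 2:
  x = (-8 - (-4)·-1.500 - (-3)·0.143) / (11) = -1.234
  y = (3 - (2)·0.091 - (-2)·0.143) / (-6) = -0.517
  z = (1 - (-2)·0.091 - (-1)·-1.500) / (7) = -0.045
Iteration 3:
  x = (-8 - (-4)·-0.517 - (-3)·-0.045) / (11) = -0.928
  y = (3 - (2)·-1.234 - (-2)·-0.045) / (-6) = -0.896
  z = (1 - (-2)·-1.234 - (-1)·-0.517) / (7) = -0.284

(-0.928, -0.896, -0.284)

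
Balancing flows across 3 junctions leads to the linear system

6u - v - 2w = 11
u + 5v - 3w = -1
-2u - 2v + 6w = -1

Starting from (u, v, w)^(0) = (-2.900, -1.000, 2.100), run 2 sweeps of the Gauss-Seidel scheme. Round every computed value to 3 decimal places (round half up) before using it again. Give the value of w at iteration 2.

Iteration 1:
  u = (11 - (-1)·-1.000 - (-2)·2.100) / (6) = 2.367
  v = (-1 - (1)·2.367 - (-3)·2.100) / (5) = 0.587
  w = (-1 - (-2)·2.367 - (-2)·0.587) / (6) = 0.818
Iteration 2:
  u = (11 - (-1)·0.587 - (-2)·0.818) / (6) = 2.204
  v = (-1 - (1)·2.204 - (-3)·0.818) / (5) = -0.150
  w = (-1 - (-2)·2.204 - (-2)·-0.150) / (6) = 0.518

0.518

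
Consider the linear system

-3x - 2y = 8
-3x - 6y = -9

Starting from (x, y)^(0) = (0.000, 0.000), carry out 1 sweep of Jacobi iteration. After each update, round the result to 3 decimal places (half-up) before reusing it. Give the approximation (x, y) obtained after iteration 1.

Iteration 1:
  x = (8 - (-2)·0.000) / (-3) = -2.667
  y = (-9 - (-3)·0.000) / (-6) = 1.500

(-2.667, 1.500)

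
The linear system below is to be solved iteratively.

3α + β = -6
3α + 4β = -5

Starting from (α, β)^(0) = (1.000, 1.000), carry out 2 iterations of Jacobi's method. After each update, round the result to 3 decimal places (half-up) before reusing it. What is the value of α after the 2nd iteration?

-1.333

Iteration 1:
  α = (-6 - (1)·1.000) / (3) = -2.333
  β = (-5 - (3)·1.000) / (4) = -2.000
Iteration 2:
  α = (-6 - (1)·-2.000) / (3) = -1.333
  β = (-5 - (3)·-2.333) / (4) = 0.500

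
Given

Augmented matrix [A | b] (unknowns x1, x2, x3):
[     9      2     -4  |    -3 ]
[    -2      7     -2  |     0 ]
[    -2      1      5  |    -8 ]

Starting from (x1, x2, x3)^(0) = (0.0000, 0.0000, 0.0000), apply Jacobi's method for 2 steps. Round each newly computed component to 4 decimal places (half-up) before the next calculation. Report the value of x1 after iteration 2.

-1.0444

Iteration 1:
  x1 = (-3 - (2)·0.0000 - (-4)·0.0000) / (9) = -0.3333
  x2 = (0 - (-2)·0.0000 - (-2)·0.0000) / (7) = 0.0000
  x3 = (-8 - (-2)·0.0000 - (1)·0.0000) / (5) = -1.6000
Iteration 2:
  x1 = (-3 - (2)·0.0000 - (-4)·-1.6000) / (9) = -1.0444
  x2 = (0 - (-2)·-0.3333 - (-2)·-1.6000) / (7) = -0.5524
  x3 = (-8 - (-2)·-0.3333 - (1)·0.0000) / (5) = -1.7333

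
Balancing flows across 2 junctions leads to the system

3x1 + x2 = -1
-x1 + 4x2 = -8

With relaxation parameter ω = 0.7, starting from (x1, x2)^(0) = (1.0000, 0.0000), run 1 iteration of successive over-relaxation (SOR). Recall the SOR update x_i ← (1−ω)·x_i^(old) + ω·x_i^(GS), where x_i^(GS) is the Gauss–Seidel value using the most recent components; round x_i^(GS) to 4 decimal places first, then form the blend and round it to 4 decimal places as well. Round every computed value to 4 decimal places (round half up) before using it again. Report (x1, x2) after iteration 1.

Iteration 1:
  x1: GS value = (-1 - (1)·0.0000) / (3) = -0.3333;  x1 ← (1−ω)·1.0000 + ω·-0.3333 = 0.0667
  x2: GS value = (-8 - (-1)·0.0667) / (4) = -1.9833;  x2 ← (1−ω)·0.0000 + ω·-1.9833 = -1.3883

(0.0667, -1.3883)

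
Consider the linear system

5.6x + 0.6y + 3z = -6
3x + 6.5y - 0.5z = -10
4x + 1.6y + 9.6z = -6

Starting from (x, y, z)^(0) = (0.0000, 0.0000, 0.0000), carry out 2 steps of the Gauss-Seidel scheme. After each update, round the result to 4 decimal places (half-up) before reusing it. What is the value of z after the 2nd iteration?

-0.0434

Iteration 1:
  x = (-6 - (0.6)·0.0000 - (3)·0.0000) / (5.6) = -1.0714
  y = (-10 - (3)·-1.0714 - (-0.5)·0.0000) / (6.5) = -1.0440
  z = (-6 - (4)·-1.0714 - (1.6)·-1.0440) / (9.6) = -0.0046
Iteration 2:
  x = (-6 - (0.6)·-1.0440 - (3)·-0.0046) / (5.6) = -0.9571
  y = (-10 - (3)·-0.9571 - (-0.5)·-0.0046) / (6.5) = -1.0971
  z = (-6 - (4)·-0.9571 - (1.6)·-1.0971) / (9.6) = -0.0434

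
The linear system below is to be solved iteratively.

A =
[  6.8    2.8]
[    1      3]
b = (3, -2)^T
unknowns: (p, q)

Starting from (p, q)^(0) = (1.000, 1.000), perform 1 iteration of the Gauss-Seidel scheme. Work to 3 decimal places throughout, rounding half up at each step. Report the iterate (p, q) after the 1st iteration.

Iteration 1:
  p = (3 - (2.8)·1.000) / (6.8) = 0.029
  q = (-2 - (1)·0.029) / (3) = -0.676

(0.029, -0.676)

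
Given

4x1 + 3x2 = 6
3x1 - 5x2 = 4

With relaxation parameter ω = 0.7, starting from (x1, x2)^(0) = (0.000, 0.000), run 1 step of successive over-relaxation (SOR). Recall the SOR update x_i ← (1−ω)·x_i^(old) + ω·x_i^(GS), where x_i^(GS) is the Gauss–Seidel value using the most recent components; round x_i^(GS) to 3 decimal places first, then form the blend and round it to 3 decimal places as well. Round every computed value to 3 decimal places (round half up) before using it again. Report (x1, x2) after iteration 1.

(1.050, -0.119)

Iteration 1:
  x1: GS value = (6 - (3)·0.000) / (4) = 1.500;  x1 ← (1−ω)·0.000 + ω·1.500 = 1.050
  x2: GS value = (4 - (3)·1.050) / (-5) = -0.170;  x2 ← (1−ω)·0.000 + ω·-0.170 = -0.119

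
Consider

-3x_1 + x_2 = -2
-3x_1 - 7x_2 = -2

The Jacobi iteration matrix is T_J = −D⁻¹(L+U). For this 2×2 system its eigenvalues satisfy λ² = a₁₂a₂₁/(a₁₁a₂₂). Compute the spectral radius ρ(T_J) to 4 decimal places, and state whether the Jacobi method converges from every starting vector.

a₁₂a₂₁/(a₁₁a₂₂) = (1)·(-3) / ((-3)·(-7)) = -0.142857
ρ = √|-0.142857| = √0.142857 = 0.3780
ρ < 1, so Jacobi converges

0.3780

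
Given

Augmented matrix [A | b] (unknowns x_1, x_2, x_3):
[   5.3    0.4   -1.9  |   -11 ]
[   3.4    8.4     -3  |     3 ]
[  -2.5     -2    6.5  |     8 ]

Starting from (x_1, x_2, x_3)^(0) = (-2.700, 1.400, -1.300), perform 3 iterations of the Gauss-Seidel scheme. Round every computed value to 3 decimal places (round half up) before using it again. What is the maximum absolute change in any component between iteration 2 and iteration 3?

Iteration 1:
  x_1 = (-11 - (0.4)·1.400 - (-1.9)·-1.300) / (5.3) = -2.647
  x_2 = (3 - (3.4)·-2.647 - (-3)·-1.300) / (8.4) = 0.964
  x_3 = (8 - (-2.5)·-2.647 - (-2)·0.964) / (6.5) = 0.509
Iteration 2:
  x_1 = (-11 - (0.4)·0.964 - (-1.9)·0.509) / (5.3) = -1.966
  x_2 = (3 - (3.4)·-1.966 - (-3)·0.509) / (8.4) = 1.335
  x_3 = (8 - (-2.5)·-1.966 - (-2)·1.335) / (6.5) = 0.885
Iteration 3:
  x_1 = (-11 - (0.4)·1.335 - (-1.9)·0.885) / (5.3) = -1.859
  x_2 = (3 - (3.4)·-1.859 - (-3)·0.885) / (8.4) = 1.426
  x_3 = (8 - (-2.5)·-1.859 - (-2)·1.426) / (6.5) = 0.955
Change: (0.107, 0.091, 0.070) → max |·| = 0.107

0.107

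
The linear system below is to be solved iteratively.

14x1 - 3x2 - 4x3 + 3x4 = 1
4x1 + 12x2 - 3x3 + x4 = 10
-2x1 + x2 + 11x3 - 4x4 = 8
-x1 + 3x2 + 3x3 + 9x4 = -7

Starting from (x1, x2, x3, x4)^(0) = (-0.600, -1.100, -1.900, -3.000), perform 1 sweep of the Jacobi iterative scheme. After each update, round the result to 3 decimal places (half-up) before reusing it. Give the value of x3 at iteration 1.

Iteration 1:
  x1 = (1 - (-3)·-1.100 - (-4)·-1.900 - (3)·-3.000) / (14) = -0.064
  x2 = (10 - (4)·-0.600 - (-3)·-1.900 - (1)·-3.000) / (12) = 0.808
  x3 = (8 - (-2)·-0.600 - (1)·-1.100 - (-4)·-3.000) / (11) = -0.373
  x4 = (-7 - (-1)·-0.600 - (3)·-1.100 - (3)·-1.900) / (9) = 0.156

-0.373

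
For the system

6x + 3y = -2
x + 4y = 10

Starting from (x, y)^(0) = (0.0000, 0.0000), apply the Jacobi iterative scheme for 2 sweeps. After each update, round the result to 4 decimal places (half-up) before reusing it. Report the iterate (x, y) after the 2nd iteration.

(-1.5833, 2.5833)

Iteration 1:
  x = (-2 - (3)·0.0000) / (6) = -0.3333
  y = (10 - (1)·0.0000) / (4) = 2.5000
Iteration 2:
  x = (-2 - (3)·2.5000) / (6) = -1.5833
  y = (10 - (1)·-0.3333) / (4) = 2.5833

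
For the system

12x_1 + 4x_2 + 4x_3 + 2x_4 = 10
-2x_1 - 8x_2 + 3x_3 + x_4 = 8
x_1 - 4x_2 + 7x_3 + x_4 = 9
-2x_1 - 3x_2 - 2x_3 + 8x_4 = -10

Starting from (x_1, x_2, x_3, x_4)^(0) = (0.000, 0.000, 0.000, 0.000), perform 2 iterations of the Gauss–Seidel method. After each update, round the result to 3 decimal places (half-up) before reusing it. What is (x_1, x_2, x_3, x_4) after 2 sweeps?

Iteration 1:
  x_1 = (10 - (4)·0.000 - (4)·0.000 - (2)·0.000) / (12) = 0.833
  x_2 = (8 - (-2)·0.833 - (3)·0.000 - (1)·0.000) / (-8) = -1.208
  x_3 = (9 - (1)·0.833 - (-4)·-1.208 - (1)·0.000) / (7) = 0.476
  x_4 = (-10 - (-2)·0.833 - (-3)·-1.208 - (-2)·0.476) / (8) = -1.376
Iteration 2:
  x_1 = (10 - (4)·-1.208 - (4)·0.476 - (2)·-1.376) / (12) = 1.307
  x_2 = (8 - (-2)·1.307 - (3)·0.476 - (1)·-1.376) / (-8) = -1.320
  x_3 = (9 - (1)·1.307 - (-4)·-1.320 - (1)·-1.376) / (7) = 0.541
  x_4 = (-10 - (-2)·1.307 - (-3)·-1.320 - (-2)·0.541) / (8) = -1.283

(1.307, -1.320, 0.541, -1.283)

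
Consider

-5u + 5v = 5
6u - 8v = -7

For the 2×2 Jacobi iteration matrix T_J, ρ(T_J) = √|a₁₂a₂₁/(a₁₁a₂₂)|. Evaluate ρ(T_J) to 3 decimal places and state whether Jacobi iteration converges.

0.866

a₁₂a₂₁/(a₁₁a₂₂) = (5)·(6) / ((-5)·(-8)) = 0.750000
ρ = √|0.750000| = √0.750000 = 0.866
ρ < 1, so Jacobi converges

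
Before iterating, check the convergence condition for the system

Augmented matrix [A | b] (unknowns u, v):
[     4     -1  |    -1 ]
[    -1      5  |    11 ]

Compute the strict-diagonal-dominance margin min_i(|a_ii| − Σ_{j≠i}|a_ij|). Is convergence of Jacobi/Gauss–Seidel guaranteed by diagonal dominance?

3

row 1: |4| − (1) = 3
row 2: |5| − (1) = 4
minimum over rows = 3 → strictly diagonally dominant (convergence guaranteed)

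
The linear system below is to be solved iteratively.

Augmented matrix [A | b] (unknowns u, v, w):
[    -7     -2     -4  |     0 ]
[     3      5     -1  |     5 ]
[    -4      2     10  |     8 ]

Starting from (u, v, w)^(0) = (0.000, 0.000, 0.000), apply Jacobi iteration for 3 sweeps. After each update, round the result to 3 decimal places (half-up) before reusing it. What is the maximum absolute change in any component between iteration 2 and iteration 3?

0.406

Iteration 1:
  u = (0 - (-2)·0.000 - (-4)·0.000) / (-7) = 0.000
  v = (5 - (3)·0.000 - (-1)·0.000) / (5) = 1.000
  w = (8 - (-4)·0.000 - (2)·0.000) / (10) = 0.800
Iteration 2:
  u = (0 - (-2)·1.000 - (-4)·0.800) / (-7) = -0.743
  v = (5 - (3)·0.000 - (-1)·0.800) / (5) = 1.160
  w = (8 - (-4)·0.000 - (2)·1.000) / (10) = 0.600
Iteration 3:
  u = (0 - (-2)·1.160 - (-4)·0.600) / (-7) = -0.674
  v = (5 - (3)·-0.743 - (-1)·0.600) / (5) = 1.566
  w = (8 - (-4)·-0.743 - (2)·1.160) / (10) = 0.271
Change: (0.069, 0.406, -0.329) → max |·| = 0.406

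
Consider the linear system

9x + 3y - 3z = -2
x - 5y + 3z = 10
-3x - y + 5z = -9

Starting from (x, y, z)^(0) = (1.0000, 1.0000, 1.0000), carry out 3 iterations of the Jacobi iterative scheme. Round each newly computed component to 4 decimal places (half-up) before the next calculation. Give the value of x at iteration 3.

-0.0652

Iteration 1:
  x = (-2 - (3)·1.0000 - (-3)·1.0000) / (9) = -0.2222
  y = (10 - (1)·1.0000 - (3)·1.0000) / (-5) = -1.2000
  z = (-9 - (-3)·1.0000 - (-1)·1.0000) / (5) = -1.0000
Iteration 2:
  x = (-2 - (3)·-1.2000 - (-3)·-1.0000) / (9) = -0.1556
  y = (10 - (1)·-0.2222 - (3)·-1.0000) / (-5) = -2.6444
  z = (-9 - (-3)·-0.2222 - (-1)·-1.2000) / (5) = -2.1733
Iteration 3:
  x = (-2 - (3)·-2.6444 - (-3)·-2.1733) / (9) = -0.0652
  y = (10 - (1)·-0.1556 - (3)·-2.1733) / (-5) = -3.3351
  z = (-9 - (-3)·-0.1556 - (-1)·-2.6444) / (5) = -2.4222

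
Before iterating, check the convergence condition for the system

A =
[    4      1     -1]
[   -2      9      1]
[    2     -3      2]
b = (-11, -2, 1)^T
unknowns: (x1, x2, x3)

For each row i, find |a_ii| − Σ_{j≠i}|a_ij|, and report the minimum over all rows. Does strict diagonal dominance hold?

-3

row 1: |4| − (1+1) = 2
row 2: |9| − (2+1) = 6
row 3: |2| − (2+3) = -3
minimum over rows = -3 → not strictly diagonally dominant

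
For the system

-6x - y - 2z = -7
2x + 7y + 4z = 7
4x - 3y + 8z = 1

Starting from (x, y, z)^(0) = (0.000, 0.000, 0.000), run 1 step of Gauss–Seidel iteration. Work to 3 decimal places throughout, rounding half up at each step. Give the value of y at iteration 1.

Iteration 1:
  x = (-7 - (-1)·0.000 - (-2)·0.000) / (-6) = 1.167
  y = (7 - (2)·1.167 - (4)·0.000) / (7) = 0.667
  z = (1 - (4)·1.167 - (-3)·0.667) / (8) = -0.208

0.667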